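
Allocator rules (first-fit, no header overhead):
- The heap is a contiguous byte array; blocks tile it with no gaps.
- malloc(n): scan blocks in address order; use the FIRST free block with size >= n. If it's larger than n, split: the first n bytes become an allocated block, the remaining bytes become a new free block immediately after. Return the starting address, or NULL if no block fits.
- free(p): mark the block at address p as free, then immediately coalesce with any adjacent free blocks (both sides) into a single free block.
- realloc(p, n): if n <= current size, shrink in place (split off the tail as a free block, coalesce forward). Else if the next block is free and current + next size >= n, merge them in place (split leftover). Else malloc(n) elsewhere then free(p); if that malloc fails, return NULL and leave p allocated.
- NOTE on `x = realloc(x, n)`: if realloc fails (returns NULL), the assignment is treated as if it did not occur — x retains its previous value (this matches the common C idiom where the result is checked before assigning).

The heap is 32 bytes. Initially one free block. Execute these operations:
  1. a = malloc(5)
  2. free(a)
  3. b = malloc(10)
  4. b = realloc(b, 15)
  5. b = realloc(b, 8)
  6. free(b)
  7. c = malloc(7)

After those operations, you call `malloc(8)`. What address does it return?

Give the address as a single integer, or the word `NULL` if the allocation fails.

Op 1: a = malloc(5) -> a = 0; heap: [0-4 ALLOC][5-31 FREE]
Op 2: free(a) -> (freed a); heap: [0-31 FREE]
Op 3: b = malloc(10) -> b = 0; heap: [0-9 ALLOC][10-31 FREE]
Op 4: b = realloc(b, 15) -> b = 0; heap: [0-14 ALLOC][15-31 FREE]
Op 5: b = realloc(b, 8) -> b = 0; heap: [0-7 ALLOC][8-31 FREE]
Op 6: free(b) -> (freed b); heap: [0-31 FREE]
Op 7: c = malloc(7) -> c = 0; heap: [0-6 ALLOC][7-31 FREE]
malloc(8): first-fit scan over [0-6 ALLOC][7-31 FREE] -> 7

Answer: 7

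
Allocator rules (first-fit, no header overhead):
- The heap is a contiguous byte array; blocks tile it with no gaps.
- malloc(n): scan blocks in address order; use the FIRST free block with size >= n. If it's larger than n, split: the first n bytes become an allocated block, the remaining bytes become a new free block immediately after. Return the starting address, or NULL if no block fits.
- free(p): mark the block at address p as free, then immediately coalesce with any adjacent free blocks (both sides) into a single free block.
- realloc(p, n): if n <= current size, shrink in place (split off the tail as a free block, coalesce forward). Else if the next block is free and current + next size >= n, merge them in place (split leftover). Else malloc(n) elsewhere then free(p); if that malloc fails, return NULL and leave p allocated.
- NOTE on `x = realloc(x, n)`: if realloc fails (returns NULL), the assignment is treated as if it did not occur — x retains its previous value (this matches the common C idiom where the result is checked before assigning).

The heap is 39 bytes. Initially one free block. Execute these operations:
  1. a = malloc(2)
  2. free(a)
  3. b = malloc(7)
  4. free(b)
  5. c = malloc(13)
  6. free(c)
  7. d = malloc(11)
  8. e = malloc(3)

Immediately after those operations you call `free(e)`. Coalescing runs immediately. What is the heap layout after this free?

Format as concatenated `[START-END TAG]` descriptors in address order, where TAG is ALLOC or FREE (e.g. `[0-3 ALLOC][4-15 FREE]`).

Answer: [0-10 ALLOC][11-38 FREE]

Derivation:
Op 1: a = malloc(2) -> a = 0; heap: [0-1 ALLOC][2-38 FREE]
Op 2: free(a) -> (freed a); heap: [0-38 FREE]
Op 3: b = malloc(7) -> b = 0; heap: [0-6 ALLOC][7-38 FREE]
Op 4: free(b) -> (freed b); heap: [0-38 FREE]
Op 5: c = malloc(13) -> c = 0; heap: [0-12 ALLOC][13-38 FREE]
Op 6: free(c) -> (freed c); heap: [0-38 FREE]
Op 7: d = malloc(11) -> d = 0; heap: [0-10 ALLOC][11-38 FREE]
Op 8: e = malloc(3) -> e = 11; heap: [0-10 ALLOC][11-13 ALLOC][14-38 FREE]
free(e): e = 11 -> block [11-13 ALLOC]; mark free, coalesce with adjacent free neighbors -> [0-10 ALLOC][11-38 FREE]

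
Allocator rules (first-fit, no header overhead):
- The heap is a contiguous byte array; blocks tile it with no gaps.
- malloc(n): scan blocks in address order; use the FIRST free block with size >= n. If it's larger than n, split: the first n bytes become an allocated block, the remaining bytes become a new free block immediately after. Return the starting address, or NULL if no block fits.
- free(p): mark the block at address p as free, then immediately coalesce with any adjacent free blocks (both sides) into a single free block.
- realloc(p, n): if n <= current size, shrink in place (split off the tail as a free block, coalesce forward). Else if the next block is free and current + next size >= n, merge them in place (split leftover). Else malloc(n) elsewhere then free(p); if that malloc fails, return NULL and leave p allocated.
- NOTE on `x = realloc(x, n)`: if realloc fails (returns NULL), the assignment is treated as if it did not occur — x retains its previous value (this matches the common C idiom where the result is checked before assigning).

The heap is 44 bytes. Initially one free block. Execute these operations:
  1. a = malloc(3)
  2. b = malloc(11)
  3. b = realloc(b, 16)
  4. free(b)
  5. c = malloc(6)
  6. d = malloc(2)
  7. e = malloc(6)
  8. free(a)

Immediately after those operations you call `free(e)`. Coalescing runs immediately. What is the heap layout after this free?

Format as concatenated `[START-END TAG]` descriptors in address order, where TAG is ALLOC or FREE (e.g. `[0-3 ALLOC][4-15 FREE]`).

Op 1: a = malloc(3) -> a = 0; heap: [0-2 ALLOC][3-43 FREE]
Op 2: b = malloc(11) -> b = 3; heap: [0-2 ALLOC][3-13 ALLOC][14-43 FREE]
Op 3: b = realloc(b, 16) -> b = 3; heap: [0-2 ALLOC][3-18 ALLOC][19-43 FREE]
Op 4: free(b) -> (freed b); heap: [0-2 ALLOC][3-43 FREE]
Op 5: c = malloc(6) -> c = 3; heap: [0-2 ALLOC][3-8 ALLOC][9-43 FREE]
Op 6: d = malloc(2) -> d = 9; heap: [0-2 ALLOC][3-8 ALLOC][9-10 ALLOC][11-43 FREE]
Op 7: e = malloc(6) -> e = 11; heap: [0-2 ALLOC][3-8 ALLOC][9-10 ALLOC][11-16 ALLOC][17-43 FREE]
Op 8: free(a) -> (freed a); heap: [0-2 FREE][3-8 ALLOC][9-10 ALLOC][11-16 ALLOC][17-43 FREE]
free(e): e = 11 -> block [11-16 ALLOC]; mark free, coalesce with adjacent free neighbors -> [0-2 FREE][3-8 ALLOC][9-10 ALLOC][11-43 FREE]

Answer: [0-2 FREE][3-8 ALLOC][9-10 ALLOC][11-43 FREE]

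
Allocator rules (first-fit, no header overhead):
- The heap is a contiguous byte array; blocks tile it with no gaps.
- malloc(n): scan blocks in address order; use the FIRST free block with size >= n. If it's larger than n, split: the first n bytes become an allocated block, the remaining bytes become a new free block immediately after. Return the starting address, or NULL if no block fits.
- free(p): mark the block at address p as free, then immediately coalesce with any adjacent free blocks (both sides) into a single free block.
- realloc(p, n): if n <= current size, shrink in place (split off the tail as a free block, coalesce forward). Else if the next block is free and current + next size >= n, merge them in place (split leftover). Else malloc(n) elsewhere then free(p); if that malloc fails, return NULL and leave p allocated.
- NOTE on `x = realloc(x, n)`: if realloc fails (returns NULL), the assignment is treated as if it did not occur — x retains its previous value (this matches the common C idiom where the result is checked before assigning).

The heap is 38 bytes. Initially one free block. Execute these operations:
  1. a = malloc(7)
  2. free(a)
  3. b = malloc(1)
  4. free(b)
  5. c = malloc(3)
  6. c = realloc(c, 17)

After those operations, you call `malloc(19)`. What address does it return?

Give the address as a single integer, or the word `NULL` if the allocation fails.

Answer: 17

Derivation:
Op 1: a = malloc(7) -> a = 0; heap: [0-6 ALLOC][7-37 FREE]
Op 2: free(a) -> (freed a); heap: [0-37 FREE]
Op 3: b = malloc(1) -> b = 0; heap: [0-0 ALLOC][1-37 FREE]
Op 4: free(b) -> (freed b); heap: [0-37 FREE]
Op 5: c = malloc(3) -> c = 0; heap: [0-2 ALLOC][3-37 FREE]
Op 6: c = realloc(c, 17) -> c = 0; heap: [0-16 ALLOC][17-37 FREE]
malloc(19): first-fit scan over [0-16 ALLOC][17-37 FREE] -> 17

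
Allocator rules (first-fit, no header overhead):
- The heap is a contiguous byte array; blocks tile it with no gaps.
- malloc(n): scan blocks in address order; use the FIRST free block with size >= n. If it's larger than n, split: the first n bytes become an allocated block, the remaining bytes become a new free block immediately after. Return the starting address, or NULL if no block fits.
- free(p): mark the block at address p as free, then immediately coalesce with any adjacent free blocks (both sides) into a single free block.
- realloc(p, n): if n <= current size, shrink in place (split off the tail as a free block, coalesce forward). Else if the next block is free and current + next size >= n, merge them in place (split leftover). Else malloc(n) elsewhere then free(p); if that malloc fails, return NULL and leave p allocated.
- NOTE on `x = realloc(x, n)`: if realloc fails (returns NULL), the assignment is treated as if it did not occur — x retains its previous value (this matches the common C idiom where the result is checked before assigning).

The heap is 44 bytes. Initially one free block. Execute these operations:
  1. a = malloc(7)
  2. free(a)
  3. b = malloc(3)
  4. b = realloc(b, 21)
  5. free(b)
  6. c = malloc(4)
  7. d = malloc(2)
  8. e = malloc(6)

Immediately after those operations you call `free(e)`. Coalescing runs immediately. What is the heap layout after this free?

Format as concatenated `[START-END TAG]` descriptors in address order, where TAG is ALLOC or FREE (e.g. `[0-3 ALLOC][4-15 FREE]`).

Op 1: a = malloc(7) -> a = 0; heap: [0-6 ALLOC][7-43 FREE]
Op 2: free(a) -> (freed a); heap: [0-43 FREE]
Op 3: b = malloc(3) -> b = 0; heap: [0-2 ALLOC][3-43 FREE]
Op 4: b = realloc(b, 21) -> b = 0; heap: [0-20 ALLOC][21-43 FREE]
Op 5: free(b) -> (freed b); heap: [0-43 FREE]
Op 6: c = malloc(4) -> c = 0; heap: [0-3 ALLOC][4-43 FREE]
Op 7: d = malloc(2) -> d = 4; heap: [0-3 ALLOC][4-5 ALLOC][6-43 FREE]
Op 8: e = malloc(6) -> e = 6; heap: [0-3 ALLOC][4-5 ALLOC][6-11 ALLOC][12-43 FREE]
free(e): e = 6 -> block [6-11 ALLOC]; mark free, coalesce with adjacent free neighbors -> [0-3 ALLOC][4-5 ALLOC][6-43 FREE]

Answer: [0-3 ALLOC][4-5 ALLOC][6-43 FREE]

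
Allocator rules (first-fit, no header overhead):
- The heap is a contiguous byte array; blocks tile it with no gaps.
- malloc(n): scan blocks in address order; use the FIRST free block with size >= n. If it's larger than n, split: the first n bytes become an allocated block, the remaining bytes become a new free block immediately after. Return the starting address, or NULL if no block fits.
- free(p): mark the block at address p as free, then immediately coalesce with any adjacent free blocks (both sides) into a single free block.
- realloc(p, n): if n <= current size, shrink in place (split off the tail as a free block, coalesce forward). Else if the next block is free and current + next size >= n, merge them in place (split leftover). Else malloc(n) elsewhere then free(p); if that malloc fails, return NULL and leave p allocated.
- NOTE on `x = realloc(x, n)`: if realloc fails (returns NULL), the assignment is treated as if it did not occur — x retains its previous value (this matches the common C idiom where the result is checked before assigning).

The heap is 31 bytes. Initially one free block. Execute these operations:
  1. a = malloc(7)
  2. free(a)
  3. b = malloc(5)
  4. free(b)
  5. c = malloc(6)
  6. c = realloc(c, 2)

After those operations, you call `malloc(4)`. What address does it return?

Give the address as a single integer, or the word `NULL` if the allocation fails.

Op 1: a = malloc(7) -> a = 0; heap: [0-6 ALLOC][7-30 FREE]
Op 2: free(a) -> (freed a); heap: [0-30 FREE]
Op 3: b = malloc(5) -> b = 0; heap: [0-4 ALLOC][5-30 FREE]
Op 4: free(b) -> (freed b); heap: [0-30 FREE]
Op 5: c = malloc(6) -> c = 0; heap: [0-5 ALLOC][6-30 FREE]
Op 6: c = realloc(c, 2) -> c = 0; heap: [0-1 ALLOC][2-30 FREE]
malloc(4): first-fit scan over [0-1 ALLOC][2-30 FREE] -> 2

Answer: 2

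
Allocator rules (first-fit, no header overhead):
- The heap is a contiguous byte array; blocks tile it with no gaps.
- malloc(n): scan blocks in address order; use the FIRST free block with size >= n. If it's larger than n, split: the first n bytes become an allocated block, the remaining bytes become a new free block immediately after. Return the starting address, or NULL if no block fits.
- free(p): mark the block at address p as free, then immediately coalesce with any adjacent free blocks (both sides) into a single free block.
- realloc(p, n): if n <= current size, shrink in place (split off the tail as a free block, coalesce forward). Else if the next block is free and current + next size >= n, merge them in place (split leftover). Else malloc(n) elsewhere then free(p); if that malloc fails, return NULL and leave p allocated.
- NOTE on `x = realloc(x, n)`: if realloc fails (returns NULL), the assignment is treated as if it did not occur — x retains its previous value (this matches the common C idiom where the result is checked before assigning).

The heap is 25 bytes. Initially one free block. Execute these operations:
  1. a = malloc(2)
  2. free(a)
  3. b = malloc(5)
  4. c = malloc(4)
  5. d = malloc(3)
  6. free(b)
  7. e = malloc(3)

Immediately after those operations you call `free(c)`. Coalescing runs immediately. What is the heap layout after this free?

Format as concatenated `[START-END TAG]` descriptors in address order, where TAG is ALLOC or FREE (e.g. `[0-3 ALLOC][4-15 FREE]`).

Op 1: a = malloc(2) -> a = 0; heap: [0-1 ALLOC][2-24 FREE]
Op 2: free(a) -> (freed a); heap: [0-24 FREE]
Op 3: b = malloc(5) -> b = 0; heap: [0-4 ALLOC][5-24 FREE]
Op 4: c = malloc(4) -> c = 5; heap: [0-4 ALLOC][5-8 ALLOC][9-24 FREE]
Op 5: d = malloc(3) -> d = 9; heap: [0-4 ALLOC][5-8 ALLOC][9-11 ALLOC][12-24 FREE]
Op 6: free(b) -> (freed b); heap: [0-4 FREE][5-8 ALLOC][9-11 ALLOC][12-24 FREE]
Op 7: e = malloc(3) -> e = 0; heap: [0-2 ALLOC][3-4 FREE][5-8 ALLOC][9-11 ALLOC][12-24 FREE]
free(c): c = 5 -> block [5-8 ALLOC]; mark free, coalesce with adjacent free neighbors -> [0-2 ALLOC][3-8 FREE][9-11 ALLOC][12-24 FREE]

Answer: [0-2 ALLOC][3-8 FREE][9-11 ALLOC][12-24 FREE]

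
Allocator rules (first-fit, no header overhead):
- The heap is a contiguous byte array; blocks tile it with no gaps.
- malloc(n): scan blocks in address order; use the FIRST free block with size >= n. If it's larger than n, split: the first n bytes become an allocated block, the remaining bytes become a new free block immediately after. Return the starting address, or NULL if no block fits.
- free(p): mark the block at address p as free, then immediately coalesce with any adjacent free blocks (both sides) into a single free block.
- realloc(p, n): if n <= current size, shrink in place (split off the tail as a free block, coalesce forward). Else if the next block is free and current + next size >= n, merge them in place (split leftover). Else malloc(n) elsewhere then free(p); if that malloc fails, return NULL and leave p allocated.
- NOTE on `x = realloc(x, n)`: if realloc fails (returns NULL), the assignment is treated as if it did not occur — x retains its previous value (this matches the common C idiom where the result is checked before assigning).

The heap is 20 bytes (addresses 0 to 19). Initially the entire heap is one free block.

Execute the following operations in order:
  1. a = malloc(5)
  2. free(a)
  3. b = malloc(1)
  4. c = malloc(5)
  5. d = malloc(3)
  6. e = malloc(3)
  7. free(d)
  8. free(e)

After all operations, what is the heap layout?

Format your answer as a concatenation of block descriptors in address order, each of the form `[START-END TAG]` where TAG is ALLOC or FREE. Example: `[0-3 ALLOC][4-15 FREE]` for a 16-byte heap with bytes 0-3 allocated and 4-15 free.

Op 1: a = malloc(5) -> a = 0; heap: [0-4 ALLOC][5-19 FREE]
Op 2: free(a) -> (freed a); heap: [0-19 FREE]
Op 3: b = malloc(1) -> b = 0; heap: [0-0 ALLOC][1-19 FREE]
Op 4: c = malloc(5) -> c = 1; heap: [0-0 ALLOC][1-5 ALLOC][6-19 FREE]
Op 5: d = malloc(3) -> d = 6; heap: [0-0 ALLOC][1-5 ALLOC][6-8 ALLOC][9-19 FREE]
Op 6: e = malloc(3) -> e = 9; heap: [0-0 ALLOC][1-5 ALLOC][6-8 ALLOC][9-11 ALLOC][12-19 FREE]
Op 7: free(d) -> (freed d); heap: [0-0 ALLOC][1-5 ALLOC][6-8 FREE][9-11 ALLOC][12-19 FREE]
Op 8: free(e) -> (freed e); heap: [0-0 ALLOC][1-5 ALLOC][6-19 FREE]

Answer: [0-0 ALLOC][1-5 ALLOC][6-19 FREE]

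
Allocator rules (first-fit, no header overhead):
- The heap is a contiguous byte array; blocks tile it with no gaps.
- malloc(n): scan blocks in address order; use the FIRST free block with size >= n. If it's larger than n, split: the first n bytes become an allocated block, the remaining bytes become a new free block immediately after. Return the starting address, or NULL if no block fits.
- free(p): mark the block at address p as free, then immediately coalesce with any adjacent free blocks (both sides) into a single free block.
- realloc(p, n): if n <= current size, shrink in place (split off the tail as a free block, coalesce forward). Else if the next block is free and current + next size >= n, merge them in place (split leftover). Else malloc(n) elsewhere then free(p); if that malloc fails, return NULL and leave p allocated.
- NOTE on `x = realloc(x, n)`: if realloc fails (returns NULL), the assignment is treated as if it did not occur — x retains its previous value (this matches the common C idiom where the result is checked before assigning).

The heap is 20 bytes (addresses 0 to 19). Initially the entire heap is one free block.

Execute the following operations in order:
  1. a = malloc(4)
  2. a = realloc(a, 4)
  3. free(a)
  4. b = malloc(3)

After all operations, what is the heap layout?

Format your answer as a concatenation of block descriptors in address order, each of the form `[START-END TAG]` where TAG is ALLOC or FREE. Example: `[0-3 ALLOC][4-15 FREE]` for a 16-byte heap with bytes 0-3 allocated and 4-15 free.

Op 1: a = malloc(4) -> a = 0; heap: [0-3 ALLOC][4-19 FREE]
Op 2: a = realloc(a, 4) -> a = 0; heap: [0-3 ALLOC][4-19 FREE]
Op 3: free(a) -> (freed a); heap: [0-19 FREE]
Op 4: b = malloc(3) -> b = 0; heap: [0-2 ALLOC][3-19 FREE]

Answer: [0-2 ALLOC][3-19 FREE]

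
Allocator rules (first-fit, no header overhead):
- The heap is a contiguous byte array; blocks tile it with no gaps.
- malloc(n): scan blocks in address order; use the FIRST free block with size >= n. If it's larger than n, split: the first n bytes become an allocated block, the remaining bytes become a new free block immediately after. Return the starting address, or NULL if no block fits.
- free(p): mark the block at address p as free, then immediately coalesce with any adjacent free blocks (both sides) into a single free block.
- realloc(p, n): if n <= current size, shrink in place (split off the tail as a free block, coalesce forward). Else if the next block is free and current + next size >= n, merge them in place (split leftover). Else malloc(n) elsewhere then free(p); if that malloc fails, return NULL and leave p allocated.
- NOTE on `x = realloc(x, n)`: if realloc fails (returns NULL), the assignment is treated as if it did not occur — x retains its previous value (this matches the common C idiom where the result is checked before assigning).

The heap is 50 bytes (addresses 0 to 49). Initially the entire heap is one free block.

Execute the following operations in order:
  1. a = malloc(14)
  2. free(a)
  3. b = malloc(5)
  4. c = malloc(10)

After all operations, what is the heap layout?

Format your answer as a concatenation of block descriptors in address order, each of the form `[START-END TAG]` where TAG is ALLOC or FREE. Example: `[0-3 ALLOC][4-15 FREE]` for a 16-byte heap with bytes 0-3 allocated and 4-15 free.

Answer: [0-4 ALLOC][5-14 ALLOC][15-49 FREE]

Derivation:
Op 1: a = malloc(14) -> a = 0; heap: [0-13 ALLOC][14-49 FREE]
Op 2: free(a) -> (freed a); heap: [0-49 FREE]
Op 3: b = malloc(5) -> b = 0; heap: [0-4 ALLOC][5-49 FREE]
Op 4: c = malloc(10) -> c = 5; heap: [0-4 ALLOC][5-14 ALLOC][15-49 FREE]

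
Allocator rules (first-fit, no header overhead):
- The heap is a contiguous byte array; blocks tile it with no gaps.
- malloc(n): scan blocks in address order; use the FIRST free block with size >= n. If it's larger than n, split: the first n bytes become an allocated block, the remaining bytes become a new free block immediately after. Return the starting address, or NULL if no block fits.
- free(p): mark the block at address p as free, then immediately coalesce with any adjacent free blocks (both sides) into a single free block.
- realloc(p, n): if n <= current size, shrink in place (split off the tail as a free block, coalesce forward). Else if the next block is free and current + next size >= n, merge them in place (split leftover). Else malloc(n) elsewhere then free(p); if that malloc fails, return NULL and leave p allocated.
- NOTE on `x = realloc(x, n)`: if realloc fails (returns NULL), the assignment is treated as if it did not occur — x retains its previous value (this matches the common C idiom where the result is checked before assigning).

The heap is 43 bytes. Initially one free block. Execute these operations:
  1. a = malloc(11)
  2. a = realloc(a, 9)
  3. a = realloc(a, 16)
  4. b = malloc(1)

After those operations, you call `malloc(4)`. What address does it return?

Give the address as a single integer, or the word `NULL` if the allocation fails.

Answer: 17

Derivation:
Op 1: a = malloc(11) -> a = 0; heap: [0-10 ALLOC][11-42 FREE]
Op 2: a = realloc(a, 9) -> a = 0; heap: [0-8 ALLOC][9-42 FREE]
Op 3: a = realloc(a, 16) -> a = 0; heap: [0-15 ALLOC][16-42 FREE]
Op 4: b = malloc(1) -> b = 16; heap: [0-15 ALLOC][16-16 ALLOC][17-42 FREE]
malloc(4): first-fit scan over [0-15 ALLOC][16-16 ALLOC][17-42 FREE] -> 17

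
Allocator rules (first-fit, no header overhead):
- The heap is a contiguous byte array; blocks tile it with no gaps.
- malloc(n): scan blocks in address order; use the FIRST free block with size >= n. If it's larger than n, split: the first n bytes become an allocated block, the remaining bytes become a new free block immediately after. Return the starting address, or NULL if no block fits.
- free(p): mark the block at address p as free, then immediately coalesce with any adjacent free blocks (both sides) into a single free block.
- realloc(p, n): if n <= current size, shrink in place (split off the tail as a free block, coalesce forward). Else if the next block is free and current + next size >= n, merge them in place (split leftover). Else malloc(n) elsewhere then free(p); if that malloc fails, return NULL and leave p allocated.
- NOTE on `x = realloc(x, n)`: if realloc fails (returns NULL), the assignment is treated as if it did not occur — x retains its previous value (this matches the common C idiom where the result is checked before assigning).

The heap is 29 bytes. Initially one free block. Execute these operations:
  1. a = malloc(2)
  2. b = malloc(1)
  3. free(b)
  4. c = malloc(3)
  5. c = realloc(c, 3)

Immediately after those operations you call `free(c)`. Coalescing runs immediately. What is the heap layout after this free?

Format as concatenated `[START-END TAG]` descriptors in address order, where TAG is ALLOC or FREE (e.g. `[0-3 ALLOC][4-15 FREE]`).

Answer: [0-1 ALLOC][2-28 FREE]

Derivation:
Op 1: a = malloc(2) -> a = 0; heap: [0-1 ALLOC][2-28 FREE]
Op 2: b = malloc(1) -> b = 2; heap: [0-1 ALLOC][2-2 ALLOC][3-28 FREE]
Op 3: free(b) -> (freed b); heap: [0-1 ALLOC][2-28 FREE]
Op 4: c = malloc(3) -> c = 2; heap: [0-1 ALLOC][2-4 ALLOC][5-28 FREE]
Op 5: c = realloc(c, 3) -> c = 2; heap: [0-1 ALLOC][2-4 ALLOC][5-28 FREE]
free(c): c = 2 -> block [2-4 ALLOC]; mark free, coalesce with adjacent free neighbors -> [0-1 ALLOC][2-28 FREE]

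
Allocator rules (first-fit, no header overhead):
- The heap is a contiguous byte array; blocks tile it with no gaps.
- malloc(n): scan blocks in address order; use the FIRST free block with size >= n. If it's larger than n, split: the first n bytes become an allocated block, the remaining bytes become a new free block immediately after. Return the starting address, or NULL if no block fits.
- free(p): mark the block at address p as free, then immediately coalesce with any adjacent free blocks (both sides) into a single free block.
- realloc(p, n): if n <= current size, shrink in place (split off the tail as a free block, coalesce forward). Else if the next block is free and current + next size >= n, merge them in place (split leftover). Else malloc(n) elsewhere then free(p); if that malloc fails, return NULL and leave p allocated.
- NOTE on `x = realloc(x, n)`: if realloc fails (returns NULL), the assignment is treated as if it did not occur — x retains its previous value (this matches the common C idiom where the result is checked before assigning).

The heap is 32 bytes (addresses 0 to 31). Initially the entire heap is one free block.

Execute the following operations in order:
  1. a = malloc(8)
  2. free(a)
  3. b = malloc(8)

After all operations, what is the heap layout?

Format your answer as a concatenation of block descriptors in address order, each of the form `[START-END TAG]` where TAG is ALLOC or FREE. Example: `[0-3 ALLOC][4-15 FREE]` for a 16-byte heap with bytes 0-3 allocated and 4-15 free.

Answer: [0-7 ALLOC][8-31 FREE]

Derivation:
Op 1: a = malloc(8) -> a = 0; heap: [0-7 ALLOC][8-31 FREE]
Op 2: free(a) -> (freed a); heap: [0-31 FREE]
Op 3: b = malloc(8) -> b = 0; heap: [0-7 ALLOC][8-31 FREE]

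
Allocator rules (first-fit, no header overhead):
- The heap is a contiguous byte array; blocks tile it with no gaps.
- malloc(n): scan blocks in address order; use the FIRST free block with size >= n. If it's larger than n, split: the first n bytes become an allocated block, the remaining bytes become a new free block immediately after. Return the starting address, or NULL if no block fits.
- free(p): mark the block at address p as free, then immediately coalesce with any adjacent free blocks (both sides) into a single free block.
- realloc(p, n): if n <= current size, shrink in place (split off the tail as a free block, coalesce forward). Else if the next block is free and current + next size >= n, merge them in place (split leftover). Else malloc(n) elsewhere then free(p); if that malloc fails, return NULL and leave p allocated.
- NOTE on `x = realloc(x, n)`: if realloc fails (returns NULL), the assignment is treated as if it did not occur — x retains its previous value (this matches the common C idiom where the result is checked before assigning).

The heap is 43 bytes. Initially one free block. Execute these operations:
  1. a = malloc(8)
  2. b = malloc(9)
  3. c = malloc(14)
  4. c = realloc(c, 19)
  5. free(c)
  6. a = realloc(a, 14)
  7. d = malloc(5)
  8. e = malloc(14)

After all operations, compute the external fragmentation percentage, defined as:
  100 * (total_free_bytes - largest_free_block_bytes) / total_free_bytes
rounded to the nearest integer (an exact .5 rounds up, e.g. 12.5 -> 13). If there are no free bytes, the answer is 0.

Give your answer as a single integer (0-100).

Op 1: a = malloc(8) -> a = 0; heap: [0-7 ALLOC][8-42 FREE]
Op 2: b = malloc(9) -> b = 8; heap: [0-7 ALLOC][8-16 ALLOC][17-42 FREE]
Op 3: c = malloc(14) -> c = 17; heap: [0-7 ALLOC][8-16 ALLOC][17-30 ALLOC][31-42 FREE]
Op 4: c = realloc(c, 19) -> c = 17; heap: [0-7 ALLOC][8-16 ALLOC][17-35 ALLOC][36-42 FREE]
Op 5: free(c) -> (freed c); heap: [0-7 ALLOC][8-16 ALLOC][17-42 FREE]
Op 6: a = realloc(a, 14) -> a = 17; heap: [0-7 FREE][8-16 ALLOC][17-30 ALLOC][31-42 FREE]
Op 7: d = malloc(5) -> d = 0; heap: [0-4 ALLOC][5-7 FREE][8-16 ALLOC][17-30 ALLOC][31-42 FREE]
Op 8: e = malloc(14) -> e = NULL; heap: [0-4 ALLOC][5-7 FREE][8-16 ALLOC][17-30 ALLOC][31-42 FREE]
Free blocks: [3 12] total_free=15 largest=12 -> 100*(15-12)/15 = 300/15 = 20

Answer: 20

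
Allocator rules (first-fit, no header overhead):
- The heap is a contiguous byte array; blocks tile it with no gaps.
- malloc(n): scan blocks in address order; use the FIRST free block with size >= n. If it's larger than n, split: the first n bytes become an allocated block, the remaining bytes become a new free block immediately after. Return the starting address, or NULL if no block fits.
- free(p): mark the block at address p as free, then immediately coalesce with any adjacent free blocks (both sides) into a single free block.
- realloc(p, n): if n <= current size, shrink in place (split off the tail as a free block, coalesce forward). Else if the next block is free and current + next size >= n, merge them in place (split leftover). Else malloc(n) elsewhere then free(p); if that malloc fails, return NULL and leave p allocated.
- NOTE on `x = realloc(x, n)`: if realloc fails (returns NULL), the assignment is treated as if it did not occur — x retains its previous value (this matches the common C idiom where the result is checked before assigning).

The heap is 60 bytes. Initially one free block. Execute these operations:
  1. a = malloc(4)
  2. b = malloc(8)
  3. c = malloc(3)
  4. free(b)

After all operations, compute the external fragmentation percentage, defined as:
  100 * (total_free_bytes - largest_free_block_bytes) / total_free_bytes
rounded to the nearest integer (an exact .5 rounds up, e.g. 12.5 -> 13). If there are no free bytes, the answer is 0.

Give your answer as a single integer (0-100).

Op 1: a = malloc(4) -> a = 0; heap: [0-3 ALLOC][4-59 FREE]
Op 2: b = malloc(8) -> b = 4; heap: [0-3 ALLOC][4-11 ALLOC][12-59 FREE]
Op 3: c = malloc(3) -> c = 12; heap: [0-3 ALLOC][4-11 ALLOC][12-14 ALLOC][15-59 FREE]
Op 4: free(b) -> (freed b); heap: [0-3 ALLOC][4-11 FREE][12-14 ALLOC][15-59 FREE]
Free blocks: [8 45] total_free=53 largest=45 -> 100*(53-45)/53 = 800/53 ≈ 15.094 -> rounds to 15

Answer: 15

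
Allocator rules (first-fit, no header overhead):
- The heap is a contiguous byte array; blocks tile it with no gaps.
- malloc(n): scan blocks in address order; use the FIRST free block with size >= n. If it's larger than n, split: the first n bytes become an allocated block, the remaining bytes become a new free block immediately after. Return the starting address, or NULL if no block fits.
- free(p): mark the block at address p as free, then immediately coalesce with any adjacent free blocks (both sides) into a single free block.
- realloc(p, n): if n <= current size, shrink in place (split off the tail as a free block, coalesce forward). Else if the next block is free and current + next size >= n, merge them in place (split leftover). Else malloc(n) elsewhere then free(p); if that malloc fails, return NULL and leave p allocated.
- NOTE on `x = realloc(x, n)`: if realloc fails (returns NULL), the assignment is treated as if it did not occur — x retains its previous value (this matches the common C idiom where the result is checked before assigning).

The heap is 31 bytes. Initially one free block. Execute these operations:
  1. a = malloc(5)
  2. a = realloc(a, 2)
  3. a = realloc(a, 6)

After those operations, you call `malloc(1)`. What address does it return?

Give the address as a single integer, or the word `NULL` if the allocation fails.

Answer: 6

Derivation:
Op 1: a = malloc(5) -> a = 0; heap: [0-4 ALLOC][5-30 FREE]
Op 2: a = realloc(a, 2) -> a = 0; heap: [0-1 ALLOC][2-30 FREE]
Op 3: a = realloc(a, 6) -> a = 0; heap: [0-5 ALLOC][6-30 FREE]
malloc(1): first-fit scan over [0-5 ALLOC][6-30 FREE] -> 6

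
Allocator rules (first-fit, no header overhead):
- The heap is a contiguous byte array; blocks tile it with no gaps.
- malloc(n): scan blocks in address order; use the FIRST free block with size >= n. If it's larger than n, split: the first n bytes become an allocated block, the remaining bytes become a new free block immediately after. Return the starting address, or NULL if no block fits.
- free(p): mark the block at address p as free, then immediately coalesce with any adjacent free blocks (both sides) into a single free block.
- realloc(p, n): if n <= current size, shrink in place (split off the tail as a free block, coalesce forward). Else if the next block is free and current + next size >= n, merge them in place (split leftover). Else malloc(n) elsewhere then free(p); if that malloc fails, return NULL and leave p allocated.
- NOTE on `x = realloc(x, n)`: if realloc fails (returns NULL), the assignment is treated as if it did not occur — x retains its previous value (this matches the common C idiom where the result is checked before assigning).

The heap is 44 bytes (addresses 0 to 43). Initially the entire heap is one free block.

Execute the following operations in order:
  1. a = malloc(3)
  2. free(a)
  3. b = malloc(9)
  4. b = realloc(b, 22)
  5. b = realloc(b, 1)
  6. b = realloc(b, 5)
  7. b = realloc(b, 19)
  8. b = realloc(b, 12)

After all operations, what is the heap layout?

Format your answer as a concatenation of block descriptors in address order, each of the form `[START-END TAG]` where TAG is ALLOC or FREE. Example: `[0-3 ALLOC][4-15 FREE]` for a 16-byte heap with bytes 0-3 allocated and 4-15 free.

Answer: [0-11 ALLOC][12-43 FREE]

Derivation:
Op 1: a = malloc(3) -> a = 0; heap: [0-2 ALLOC][3-43 FREE]
Op 2: free(a) -> (freed a); heap: [0-43 FREE]
Op 3: b = malloc(9) -> b = 0; heap: [0-8 ALLOC][9-43 FREE]
Op 4: b = realloc(b, 22) -> b = 0; heap: [0-21 ALLOC][22-43 FREE]
Op 5: b = realloc(b, 1) -> b = 0; heap: [0-0 ALLOC][1-43 FREE]
Op 6: b = realloc(b, 5) -> b = 0; heap: [0-4 ALLOC][5-43 FREE]
Op 7: b = realloc(b, 19) -> b = 0; heap: [0-18 ALLOC][19-43 FREE]
Op 8: b = realloc(b, 12) -> b = 0; heap: [0-11 ALLOC][12-43 FREE]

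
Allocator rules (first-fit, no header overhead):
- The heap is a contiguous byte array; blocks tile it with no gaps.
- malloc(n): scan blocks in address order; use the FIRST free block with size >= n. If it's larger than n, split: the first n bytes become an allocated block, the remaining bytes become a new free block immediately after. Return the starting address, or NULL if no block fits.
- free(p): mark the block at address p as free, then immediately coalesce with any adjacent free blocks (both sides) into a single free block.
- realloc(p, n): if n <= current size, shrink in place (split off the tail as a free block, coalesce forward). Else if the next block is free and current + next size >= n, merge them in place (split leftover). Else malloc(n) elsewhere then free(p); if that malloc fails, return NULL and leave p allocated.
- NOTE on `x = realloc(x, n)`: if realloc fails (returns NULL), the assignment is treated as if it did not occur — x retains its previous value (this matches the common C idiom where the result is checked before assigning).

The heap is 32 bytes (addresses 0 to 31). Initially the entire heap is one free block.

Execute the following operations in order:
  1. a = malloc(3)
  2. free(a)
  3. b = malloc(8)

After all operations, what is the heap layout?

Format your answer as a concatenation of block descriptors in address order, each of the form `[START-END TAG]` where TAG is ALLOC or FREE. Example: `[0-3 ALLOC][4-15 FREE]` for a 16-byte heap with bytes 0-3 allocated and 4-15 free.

Op 1: a = malloc(3) -> a = 0; heap: [0-2 ALLOC][3-31 FREE]
Op 2: free(a) -> (freed a); heap: [0-31 FREE]
Op 3: b = malloc(8) -> b = 0; heap: [0-7 ALLOC][8-31 FREE]

Answer: [0-7 ALLOC][8-31 FREE]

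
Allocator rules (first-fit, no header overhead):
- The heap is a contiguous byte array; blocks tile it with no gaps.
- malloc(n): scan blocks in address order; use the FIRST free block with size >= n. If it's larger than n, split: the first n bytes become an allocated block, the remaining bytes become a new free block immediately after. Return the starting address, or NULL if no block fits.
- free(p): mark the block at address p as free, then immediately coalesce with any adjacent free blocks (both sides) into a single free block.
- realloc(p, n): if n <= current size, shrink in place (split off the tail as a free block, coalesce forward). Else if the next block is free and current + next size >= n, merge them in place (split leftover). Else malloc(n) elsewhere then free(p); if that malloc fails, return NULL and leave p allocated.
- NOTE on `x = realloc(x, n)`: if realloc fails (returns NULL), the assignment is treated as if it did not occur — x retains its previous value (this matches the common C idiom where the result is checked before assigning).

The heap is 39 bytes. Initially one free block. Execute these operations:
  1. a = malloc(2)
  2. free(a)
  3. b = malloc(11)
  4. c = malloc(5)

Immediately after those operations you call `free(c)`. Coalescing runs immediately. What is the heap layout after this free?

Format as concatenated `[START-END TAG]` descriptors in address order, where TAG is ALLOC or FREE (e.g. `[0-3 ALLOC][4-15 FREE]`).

Op 1: a = malloc(2) -> a = 0; heap: [0-1 ALLOC][2-38 FREE]
Op 2: free(a) -> (freed a); heap: [0-38 FREE]
Op 3: b = malloc(11) -> b = 0; heap: [0-10 ALLOC][11-38 FREE]
Op 4: c = malloc(5) -> c = 11; heap: [0-10 ALLOC][11-15 ALLOC][16-38 FREE]
free(c): c = 11 -> block [11-15 ALLOC]; mark free, coalesce with adjacent free neighbors -> [0-10 ALLOC][11-38 FREE]

Answer: [0-10 ALLOC][11-38 FREE]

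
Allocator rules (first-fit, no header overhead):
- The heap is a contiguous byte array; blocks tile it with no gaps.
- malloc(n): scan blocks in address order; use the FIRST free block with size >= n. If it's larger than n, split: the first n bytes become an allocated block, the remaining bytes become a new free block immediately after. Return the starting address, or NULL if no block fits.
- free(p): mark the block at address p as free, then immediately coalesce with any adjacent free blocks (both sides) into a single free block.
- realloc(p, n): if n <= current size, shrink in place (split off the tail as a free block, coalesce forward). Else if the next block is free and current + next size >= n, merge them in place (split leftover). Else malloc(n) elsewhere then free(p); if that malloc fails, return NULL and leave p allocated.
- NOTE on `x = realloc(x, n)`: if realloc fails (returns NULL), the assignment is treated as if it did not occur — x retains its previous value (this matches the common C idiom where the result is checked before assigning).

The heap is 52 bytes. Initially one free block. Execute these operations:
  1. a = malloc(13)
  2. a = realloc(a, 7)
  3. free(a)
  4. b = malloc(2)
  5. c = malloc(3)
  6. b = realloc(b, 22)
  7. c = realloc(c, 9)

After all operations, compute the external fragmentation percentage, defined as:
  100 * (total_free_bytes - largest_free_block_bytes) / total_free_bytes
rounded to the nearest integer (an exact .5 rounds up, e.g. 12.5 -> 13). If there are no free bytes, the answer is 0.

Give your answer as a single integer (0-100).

Op 1: a = malloc(13) -> a = 0; heap: [0-12 ALLOC][13-51 FREE]
Op 2: a = realloc(a, 7) -> a = 0; heap: [0-6 ALLOC][7-51 FREE]
Op 3: free(a) -> (freed a); heap: [0-51 FREE]
Op 4: b = malloc(2) -> b = 0; heap: [0-1 ALLOC][2-51 FREE]
Op 5: c = malloc(3) -> c = 2; heap: [0-1 ALLOC][2-4 ALLOC][5-51 FREE]
Op 6: b = realloc(b, 22) -> b = 5; heap: [0-1 FREE][2-4 ALLOC][5-26 ALLOC][27-51 FREE]
Op 7: c = realloc(c, 9) -> c = 27; heap: [0-4 FREE][5-26 ALLOC][27-35 ALLOC][36-51 FREE]
Free blocks: [5 16] total_free=21 largest=16 -> 100*(21-16)/21 = 500/21 ≈ 23.810 -> rounds to 24

Answer: 24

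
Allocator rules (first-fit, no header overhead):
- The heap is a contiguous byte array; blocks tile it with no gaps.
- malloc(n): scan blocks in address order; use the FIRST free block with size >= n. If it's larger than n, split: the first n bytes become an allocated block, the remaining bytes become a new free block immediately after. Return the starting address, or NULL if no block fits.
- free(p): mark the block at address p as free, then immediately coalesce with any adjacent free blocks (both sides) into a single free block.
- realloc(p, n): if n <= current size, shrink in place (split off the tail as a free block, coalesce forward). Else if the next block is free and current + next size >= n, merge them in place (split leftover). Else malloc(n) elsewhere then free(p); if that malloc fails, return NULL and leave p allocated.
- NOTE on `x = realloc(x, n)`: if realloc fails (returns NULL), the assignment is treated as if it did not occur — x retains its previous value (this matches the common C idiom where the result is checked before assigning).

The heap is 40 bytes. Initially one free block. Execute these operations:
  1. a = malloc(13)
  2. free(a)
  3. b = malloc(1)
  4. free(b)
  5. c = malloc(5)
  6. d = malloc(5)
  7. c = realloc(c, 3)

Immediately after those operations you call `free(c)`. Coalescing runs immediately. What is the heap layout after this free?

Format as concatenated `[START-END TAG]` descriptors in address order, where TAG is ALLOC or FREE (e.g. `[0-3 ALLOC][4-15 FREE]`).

Op 1: a = malloc(13) -> a = 0; heap: [0-12 ALLOC][13-39 FREE]
Op 2: free(a) -> (freed a); heap: [0-39 FREE]
Op 3: b = malloc(1) -> b = 0; heap: [0-0 ALLOC][1-39 FREE]
Op 4: free(b) -> (freed b); heap: [0-39 FREE]
Op 5: c = malloc(5) -> c = 0; heap: [0-4 ALLOC][5-39 FREE]
Op 6: d = malloc(5) -> d = 5; heap: [0-4 ALLOC][5-9 ALLOC][10-39 FREE]
Op 7: c = realloc(c, 3) -> c = 0; heap: [0-2 ALLOC][3-4 FREE][5-9 ALLOC][10-39 FREE]
free(c): c = 0 -> block [0-2 ALLOC]; mark free, coalesce with adjacent free neighbors -> [0-4 FREE][5-9 ALLOC][10-39 FREE]

Answer: [0-4 FREE][5-9 ALLOC][10-39 FREE]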